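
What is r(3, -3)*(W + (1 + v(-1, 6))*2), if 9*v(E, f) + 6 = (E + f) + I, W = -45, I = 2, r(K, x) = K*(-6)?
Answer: 770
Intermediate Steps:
r(K, x) = -6*K
v(E, f) = -4/9 + E/9 + f/9 (v(E, f) = -⅔ + ((E + f) + 2)/9 = -⅔ + (2 + E + f)/9 = -⅔ + (2/9 + E/9 + f/9) = -4/9 + E/9 + f/9)
r(3, -3)*(W + (1 + v(-1, 6))*2) = (-6*3)*(-45 + (1 + (-4/9 + (⅑)*(-1) + (⅑)*6))*2) = -18*(-45 + (1 + (-4/9 - ⅑ + ⅔))*2) = -18*(-45 + (1 + ⅑)*2) = -18*(-45 + (10/9)*2) = -18*(-45 + 20/9) = -18*(-385/9) = 770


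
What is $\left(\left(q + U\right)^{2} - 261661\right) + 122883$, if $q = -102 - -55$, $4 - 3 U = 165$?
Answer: $- \frac{1157798}{9} \approx -1.2864 \cdot 10^{5}$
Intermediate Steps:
$U = - \frac{161}{3}$ ($U = \frac{4}{3} - 55 = - \frac{161}{3} \approx -53.667$)
$q = -47$ ($q = -102 + 55 = -47$)
$\left(\left(q + U\right)^{2} - 261661\right) + 122883 = \left(\left(-47 - \frac{161}{3}\right)^{2} - 261661\right) + 122883 = \left(\left(- \frac{302}{3}\right)^{2} - 261661\right) + 122883 = \left(\frac{91204}{9} - 261661\right) + 122883 = - \frac{2263745}{9} + 122883 = - \frac{1157798}{9}$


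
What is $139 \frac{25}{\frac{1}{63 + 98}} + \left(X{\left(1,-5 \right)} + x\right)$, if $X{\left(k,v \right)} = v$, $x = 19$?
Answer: $559489$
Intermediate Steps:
$139 \frac{25}{\frac{1}{63 + 98}} + \left(X{\left(1,-5 \right)} + x\right) = 139 \frac{25}{\frac{1}{63 + 98}} + \left(-5 + 19\right) = 139 \frac{25}{\frac{1}{161}} + 14 = 139 \cdot 25 \frac{1}{\frac{1}{161}} + 14 = 139 \cdot 25 \cdot 161 + 14 = 139 \cdot 4025 + 14 = 559475 + 14 = 559489$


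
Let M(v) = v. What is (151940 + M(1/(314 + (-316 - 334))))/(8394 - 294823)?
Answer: -51051839/96240144 ≈ -0.53046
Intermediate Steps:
(151940 + M(1/(314 + (-316 - 334))))/(8394 - 294823) = (151940 + 1/(314 + (-316 - 334)))/(8394 - 294823) = (151940 + 1/(314 - 650))/(-286429) = (151940 + 1/(-336))*(-1/286429) = (151940 - 1/336)*(-1/286429) = (51051839/336)*(-1/286429) = -51051839/96240144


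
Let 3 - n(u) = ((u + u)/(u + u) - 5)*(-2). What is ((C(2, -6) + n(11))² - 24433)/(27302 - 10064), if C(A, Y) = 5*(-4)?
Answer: -3968/2873 ≈ -1.3811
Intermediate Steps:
n(u) = -5 (n(u) = 3 - ((u + u)/(u + u) - 5)*(-2) = 3 - ((2*u)/((2*u)) - 5)*(-2) = 3 - ((2*u)*(1/(2*u)) - 5)*(-2) = 3 - (1 - 5)*(-2) = 3 - (-4)*(-2) = 3 - 1*8 = 3 - 8 = -5)
C(A, Y) = -20
((C(2, -6) + n(11))² - 24433)/(27302 - 10064) = ((-20 - 5)² - 24433)/(27302 - 10064) = ((-25)² - 24433)/17238 = (625 - 24433)*(1/17238) = -23808*1/17238 = -3968/2873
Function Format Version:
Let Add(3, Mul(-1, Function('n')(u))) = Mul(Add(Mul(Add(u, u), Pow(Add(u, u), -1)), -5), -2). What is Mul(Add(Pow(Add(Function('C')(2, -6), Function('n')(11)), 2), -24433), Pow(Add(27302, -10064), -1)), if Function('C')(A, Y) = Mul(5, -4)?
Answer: Rational(-3968, 2873) ≈ -1.3811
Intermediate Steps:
Function('n')(u) = -5 (Function('n')(u) = Add(3, Mul(-1, Mul(Add(Mul(Add(u, u), Pow(Add(u, u), -1)), -5), -2))) = Add(3, Mul(-1, Mul(Add(Mul(Mul(2, u), Pow(Mul(2, u), -1)), -5), -2))) = Add(3, Mul(-1, Mul(Add(Mul(Mul(2, u), Mul(Rational(1, 2), Pow(u, -1))), -5), -2))) = Add(3, Mul(-1, Mul(Add(1, -5), -2))) = Add(3, Mul(-1, Mul(-4, -2))) = Add(3, Mul(-1, 8)) = Add(3, -8) = -5)
Function('C')(A, Y) = -20
Mul(Add(Pow(Add(Function('C')(2, -6), Function('n')(11)), 2), -24433), Pow(Add(27302, -10064), -1)) = Mul(Add(Pow(Add(-20, -5), 2), -24433), Pow(Add(27302, -10064), -1)) = Mul(Add(Pow(-25, 2), -24433), Pow(17238, -1)) = Mul(Add(625, -24433), Rational(1, 17238)) = Mul(-23808, Rational(1, 17238)) = Rational(-3968, 2873)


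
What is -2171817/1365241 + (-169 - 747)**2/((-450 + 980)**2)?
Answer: 133862564299/95874049225 ≈ 1.3962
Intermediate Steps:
-2171817/1365241 + (-169 - 747)**2/((-450 + 980)**2) = -2171817*1/1365241 + (-916)**2/(530**2) = -2171817/1365241 + 839056/280900 = -2171817/1365241 + 839056*(1/280900) = -2171817/1365241 + 209764/70225 = 133862564299/95874049225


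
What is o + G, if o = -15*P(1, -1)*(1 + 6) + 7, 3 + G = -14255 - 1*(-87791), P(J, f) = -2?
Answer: 73750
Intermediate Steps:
G = 73533 (G = -3 + (-14255 - 1*(-87791)) = -3 + (-14255 + 87791) = -3 + 73536 = 73533)
o = 217 (o = -(-30)*(1 + 6) + 7 = -(-30)*7 + 7 = -15*(-14) + 7 = 210 + 7 = 217)
o + G = 217 + 73533 = 73750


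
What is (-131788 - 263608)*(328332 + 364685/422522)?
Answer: -27426220068709322/211261 ≈ -1.2982e+11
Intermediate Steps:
(-131788 - 263608)*(328332 + 364685/422522) = -395396*(328332 + 364685*(1/422522)) = -395396*(328332 + 364685/422522) = -395396*138727857989/422522 = -27426220068709322/211261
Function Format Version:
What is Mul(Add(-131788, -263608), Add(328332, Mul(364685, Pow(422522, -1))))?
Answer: Rational(-27426220068709322, 211261) ≈ -1.2982e+11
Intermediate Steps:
Mul(Add(-131788, -263608), Add(328332, Mul(364685, Pow(422522, -1)))) = Mul(-395396, Add(328332, Mul(364685, Rational(1, 422522)))) = Mul(-395396, Add(328332, Rational(364685, 422522))) = Mul(-395396, Rational(138727857989, 422522)) = Rational(-27426220068709322, 211261)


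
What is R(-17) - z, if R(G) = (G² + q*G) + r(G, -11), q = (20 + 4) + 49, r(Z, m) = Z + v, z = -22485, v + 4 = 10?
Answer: 21522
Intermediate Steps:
v = 6 (v = -4 + 10 = 6)
r(Z, m) = 6 + Z (r(Z, m) = Z + 6 = 6 + Z)
q = 73 (q = 24 + 49 = 73)
R(G) = 6 + G² + 74*G (R(G) = (G² + 73*G) + (6 + G) = 6 + G² + 74*G)
R(-17) - z = (6 + (-17)² + 74*(-17)) - 1*(-22485) = (6 + 289 - 1258) + 22485 = -963 + 22485 = 21522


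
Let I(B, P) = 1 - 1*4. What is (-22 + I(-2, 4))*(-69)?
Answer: 1725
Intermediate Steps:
I(B, P) = -3 (I(B, P) = 1 - 4 = -3)
(-22 + I(-2, 4))*(-69) = (-22 - 3)*(-69) = -25*(-69) = 1725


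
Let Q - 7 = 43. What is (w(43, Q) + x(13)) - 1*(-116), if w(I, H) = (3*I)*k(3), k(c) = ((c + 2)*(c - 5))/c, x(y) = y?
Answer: -301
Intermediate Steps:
Q = 50 (Q = 7 + 43 = 50)
k(c) = (-5 + c)*(2 + c)/c (k(c) = ((2 + c)*(-5 + c))/c = ((-5 + c)*(2 + c))/c = (-5 + c)*(2 + c)/c)
w(I, H) = -10*I (w(I, H) = (3*I)*(-3 + 3 - 10/3) = (3*I)*(-10/3) = -10*I)
(w(43, Q) + x(13)) - 1*(-116) = (-10*43 + 13) - 1*(-116) = (-430 + 13) + 116 = -417 + 116 = -301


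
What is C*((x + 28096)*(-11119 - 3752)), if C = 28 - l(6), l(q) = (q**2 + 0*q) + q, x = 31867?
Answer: 12483936822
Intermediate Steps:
l(q) = q + q**2 (l(q) = (q**2 + 0) + q = q**2 + q = q + q**2)
C = -14 (C = 28 - 6*(1 + 6) = 28 - 6*7 = 28 - 1*42 = 28 - 42 = -14)
C*((x + 28096)*(-11119 - 3752)) = -14*(31867 + 28096)*(-11119 - 3752) = -839482*(-14871) = -14*(-891709773) = 12483936822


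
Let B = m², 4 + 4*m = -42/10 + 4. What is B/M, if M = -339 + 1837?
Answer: 63/85600 ≈ 0.00073598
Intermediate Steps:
m = -21/20 (m = -1 + (-42/10 + 4)/4 = -1 + (-42*⅒ + 4)/4 = -1 + (-21/5 + 4)/4 = -1 + (¼)*(-⅕) = -1 - 1/20 = -21/20 ≈ -1.0500)
M = 1498
B = 441/400 (B = (-21/20)² = 441/400 ≈ 1.1025)
B/M = (441/400)/1498 = (441/400)*(1/1498) = 63/85600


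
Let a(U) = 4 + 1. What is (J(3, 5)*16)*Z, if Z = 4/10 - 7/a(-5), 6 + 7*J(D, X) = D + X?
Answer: -32/7 ≈ -4.5714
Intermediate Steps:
a(U) = 5
J(D, X) = -6/7 + D/7 + X/7 (J(D, X) = -6/7 + (D + X)/7 = -6/7 + (D/7 + X/7) = -6/7 + D/7 + X/7)
Z = -1 (Z = 4/10 - 7/5 = 4*(⅒) - 7*⅕ = ⅖ - 7/5 = -1)
(J(3, 5)*16)*Z = ((-6/7 + (⅐)*3 + (⅐)*5)*16)*(-1) = ((-6/7 + 3/7 + 5/7)*16)*(-1) = ((2/7)*16)*(-1) = (32/7)*(-1) = -32/7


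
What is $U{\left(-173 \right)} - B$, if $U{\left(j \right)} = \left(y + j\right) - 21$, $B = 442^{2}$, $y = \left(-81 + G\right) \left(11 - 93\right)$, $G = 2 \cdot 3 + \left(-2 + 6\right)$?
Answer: $-189736$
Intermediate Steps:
$G = 10$ ($G = 6 + 4 = 10$)
$y = 5822$ ($y = \left(-81 + 10\right) \left(11 - 93\right) = \left(-71\right) \left(-82\right) = 5822$)
$B = 195364$
$U{\left(j \right)} = 5801 + j$ ($U{\left(j \right)} = \left(5822 + j\right) - 21 = 5801 + j$)
$U{\left(-173 \right)} - B = \left(5801 - 173\right) - 195364 = 5628 - 195364 = -189736$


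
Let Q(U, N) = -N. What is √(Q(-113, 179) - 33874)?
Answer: I*√34053 ≈ 184.53*I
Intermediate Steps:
√(Q(-113, 179) - 33874) = √(-1*179 - 33874) = √(-179 - 33874) = √(-34053) = I*√34053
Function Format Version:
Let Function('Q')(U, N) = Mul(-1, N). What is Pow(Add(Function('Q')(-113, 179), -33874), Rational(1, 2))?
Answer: Mul(I, Pow(34053, Rational(1, 2))) ≈ Mul(184.53, I)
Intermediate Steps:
Pow(Add(Function('Q')(-113, 179), -33874), Rational(1, 2)) = Pow(Add(Mul(-1, 179), -33874), Rational(1, 2)) = Pow(Add(-179, -33874), Rational(1, 2)) = Pow(-34053, Rational(1, 2)) = Mul(I, Pow(34053, Rational(1, 2)))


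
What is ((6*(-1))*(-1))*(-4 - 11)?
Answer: -90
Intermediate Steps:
((6*(-1))*(-1))*(-4 - 11) = -6*(-1)*(-15) = 6*(-15) = -90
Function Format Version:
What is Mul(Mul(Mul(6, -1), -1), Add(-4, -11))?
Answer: -90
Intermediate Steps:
Mul(Mul(Mul(6, -1), -1), Add(-4, -11)) = Mul(Mul(-6, -1), -15) = Mul(6, -15) = -90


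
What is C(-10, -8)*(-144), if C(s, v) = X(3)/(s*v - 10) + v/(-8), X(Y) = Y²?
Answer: -5688/35 ≈ -162.51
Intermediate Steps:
C(s, v) = 9/(-10 + s*v) - v/8 (C(s, v) = 3²/(s*v - 10) + v/(-8) = 9/(-10 + s*v) + v*(-⅛) = 9/(-10 + s*v) - v/8)
C(-10, -8)*(-144) = ((72 + 10*(-8) - 1*(-10)*(-8)²)/(8*(-10 - 10*(-8))))*(-144) = ((72 - 80 - 1*(-10)*64)/(8*(-10 + 80)))*(-144) = ((⅛)*(72 - 80 + 640)/70)*(-144) = ((⅛)*(1/70)*632)*(-144) = (79/70)*(-144) = -5688/35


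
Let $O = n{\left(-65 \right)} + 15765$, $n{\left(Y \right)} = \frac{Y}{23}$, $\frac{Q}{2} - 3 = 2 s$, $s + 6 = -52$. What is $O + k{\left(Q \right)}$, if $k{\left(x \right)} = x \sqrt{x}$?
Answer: $\frac{362530}{23} - 226 i \sqrt{226} \approx 15762.0 - 3397.5 i$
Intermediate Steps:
$s = -58$ ($s = -6 - 52 = -58$)
$Q = -226$ ($Q = 6 + 2 \cdot 2 \left(-58\right) = 6 + 2 \left(-116\right) = 6 - 232 = -226$)
$k{\left(x \right)} = x^{\frac{3}{2}}$
$n{\left(Y \right)} = \frac{Y}{23}$ ($n{\left(Y \right)} = Y \frac{1}{23} = \frac{Y}{23}$)
$O = \frac{362530}{23}$ ($O = \frac{1}{23} \left(-65\right) + 15765 = - \frac{65}{23} + 15765 = \frac{362530}{23} \approx 15762.0$)
$O + k{\left(Q \right)} = \frac{362530}{23} + \left(-226\right)^{\frac{3}{2}} = \frac{362530}{23} - 226 i \sqrt{226}$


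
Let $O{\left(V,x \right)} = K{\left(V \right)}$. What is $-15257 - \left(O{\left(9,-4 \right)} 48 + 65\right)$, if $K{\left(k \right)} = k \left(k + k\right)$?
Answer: $-23098$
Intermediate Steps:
$K{\left(k \right)} = 2 k^{2}$ ($K{\left(k \right)} = k 2 k = 2 k^{2}$)
$O{\left(V,x \right)} = 2 V^{2}$
$-15257 - \left(O{\left(9,-4 \right)} 48 + 65\right) = -15257 - \left(2 \cdot 9^{2} \cdot 48 + 65\right) = -15257 - \left(2 \cdot 81 \cdot 48 + 65\right) = -15257 - \left(162 \cdot 48 + 65\right) = -15257 - \left(7776 + 65\right) = -15257 - 7841 = -23098$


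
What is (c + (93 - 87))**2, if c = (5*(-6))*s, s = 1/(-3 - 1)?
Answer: 729/4 ≈ 182.25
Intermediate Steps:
s = -1/4 (s = 1/(-4) = -1/4 ≈ -0.25000)
c = 15/2 (c = (5*(-6))*(-1/4) = -30*(-1/4) = 15/2 ≈ 7.5000)
(c + (93 - 87))**2 = (15/2 + (93 - 87))**2 = (15/2 + 6)**2 = (27/2)**2 = 729/4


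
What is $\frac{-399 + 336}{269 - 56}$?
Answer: $- \frac{21}{71} \approx -0.29577$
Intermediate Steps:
$\frac{-399 + 336}{269 - 56} = - \frac{63}{213} = \left(-63\right) \frac{1}{213} = - \frac{21}{71}$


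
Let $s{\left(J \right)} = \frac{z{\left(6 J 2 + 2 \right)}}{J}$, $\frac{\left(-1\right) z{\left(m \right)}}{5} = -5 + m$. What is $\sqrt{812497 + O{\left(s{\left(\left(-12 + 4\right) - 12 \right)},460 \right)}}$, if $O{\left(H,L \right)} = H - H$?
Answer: $\sqrt{812497} \approx 901.39$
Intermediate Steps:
$z{\left(m \right)} = 25 - 5 m$ ($z{\left(m \right)} = - 5 \left(-5 + m\right) = 25 - 5 m$)
$s{\left(J \right)} = \frac{15 - 60 J}{J}$ ($s{\left(J \right)} = \frac{25 - 5 \left(6 J 2 + 2\right)}{J} = \frac{25 - 5 \left(12 J + 2\right)}{J} = \frac{25 - 5 \left(2 + 12 J\right)}{J} = \frac{25 - \left(10 + 60 J\right)}{J} = \frac{15 - 60 J}{J}$)
$O{\left(H,L \right)} = 0$
$\sqrt{812497 + O{\left(s{\left(\left(-12 + 4\right) - 12 \right)},460 \right)}} = \sqrt{812497 + 0} = \sqrt{812497}$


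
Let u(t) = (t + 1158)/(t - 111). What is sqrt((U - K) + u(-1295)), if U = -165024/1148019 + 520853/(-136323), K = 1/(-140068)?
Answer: I*sqrt(268508310876513484806957702533)/263505841175214 ≈ 1.9665*I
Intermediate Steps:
K = -1/140068 ≈ -7.1394e-6
u(t) = (1158 + t)/(-111 + t)
U = -206815235653/52167131379 (U = -165024*1/1148019 + 520853*(-1/136323) = -55008/382673 - 520853/136323 = -206815235653/52167131379 ≈ -3.9645)
sqrt((U - K) + u(-1295)) = sqrt((-206815235653/52167131379 - 1*(-1/140068)) + (1158 - 1295)/(-111 - 1295)) = sqrt((-206815235653/52167131379 + 1/140068) - 137/(-1406)) = sqrt(-28968144260313025/7306945757993772 - 1/1406*(-137)) = sqrt(-28968144260313025/7306945757993772 + 137/1406) = sqrt(-1045477875293551747/270356993045769564) = I*sqrt(268508310876513484806957702533)/263505841175214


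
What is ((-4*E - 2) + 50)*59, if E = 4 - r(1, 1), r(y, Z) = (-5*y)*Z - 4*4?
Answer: -3068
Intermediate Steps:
r(y, Z) = -16 - 5*Z*y (r(y, Z) = -5*Z*y - 16 = -16 - 5*Z*y)
E = 25 (E = 4 - (-16 - 5*1*1) = 4 - (-16 - 5) = 4 - 1*(-21) = 4 + 21 = 25)
((-4*E - 2) + 50)*59 = ((-4*25 - 2) + 50)*59 = ((-100 - 2) + 50)*59 = (-102 + 50)*59 = -52*59 = -3068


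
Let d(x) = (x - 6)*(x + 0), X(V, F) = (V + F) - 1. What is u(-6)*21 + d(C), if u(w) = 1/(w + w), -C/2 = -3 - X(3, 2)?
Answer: 441/4 ≈ 110.25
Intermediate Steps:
X(V, F) = -1 + F + V (X(V, F) = (F + V) - 1 = -1 + F + V)
C = 14 (C = -2*(-3 - (-1 + 2 + 3)) = -2*(-3 - 1*4) = -2*(-3 - 4) = -2*(-7) = 14)
u(w) = 1/(2*w)
d(x) = x*(-6 + x) (d(x) = (-6 + x)*x = x*(-6 + x))
u(-6)*21 + d(C) = ((½)/(-6))*21 + 14*(-6 + 14) = ((½)*(-⅙))*21 + 14*8 = -1/12*21 + 112 = -7/4 + 112 = 441/4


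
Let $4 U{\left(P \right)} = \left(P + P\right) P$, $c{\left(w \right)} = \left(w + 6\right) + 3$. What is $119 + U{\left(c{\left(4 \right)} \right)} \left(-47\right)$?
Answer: $- \frac{7705}{2} \approx -3852.5$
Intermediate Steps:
$c{\left(w \right)} = 9 + w$ ($c{\left(w \right)} = \left(6 + w\right) + 3 = 9 + w$)
$U{\left(P \right)} = \frac{P^{2}}{2}$ ($U{\left(P \right)} = \frac{\left(P + P\right) P}{4} = \frac{2 P P}{4} = \frac{2 P^{2}}{4} = \frac{P^{2}}{2}$)
$119 + U{\left(c{\left(4 \right)} \right)} \left(-47\right) = 119 + \frac{\left(9 + 4\right)^{2}}{2} \left(-47\right) = 119 + \frac{13^{2}}{2} \left(-47\right) = 119 + \frac{1}{2} \cdot 169 \left(-47\right) = 119 + \frac{169}{2} \left(-47\right) = 119 - \frac{7943}{2} = - \frac{7705}{2}$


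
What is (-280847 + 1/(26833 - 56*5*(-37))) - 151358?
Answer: -16075000564/37193 ≈ -4.3221e+5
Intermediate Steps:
(-280847 + 1/(26833 - 56*5*(-37))) - 151358 = (-280847 + 1/(26833 - 280*(-37))) - 151358 = (-280847 + 1/(26833 + 10360)) - 151358 = (-280847 + 1/37193) - 151358 = -10445542470/37193 - 151358 = -16075000564/37193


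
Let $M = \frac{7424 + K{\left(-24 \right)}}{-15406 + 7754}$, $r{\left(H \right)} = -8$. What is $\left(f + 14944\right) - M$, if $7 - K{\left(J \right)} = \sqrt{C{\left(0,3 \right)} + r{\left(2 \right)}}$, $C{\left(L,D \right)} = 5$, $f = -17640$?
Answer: $- \frac{20622361}{7652} - \frac{i \sqrt{3}}{7652} \approx -2695.0 - 0.00022635 i$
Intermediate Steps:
$K{\left(J \right)} = 7 - i \sqrt{3}$ ($K{\left(J \right)} = 7 - \sqrt{5 - 8} = 7 - \sqrt{-3} = 7 - i \sqrt{3}$)
$M = - \frac{7431}{7652} + \frac{i \sqrt{3}}{7652}$ ($M = \frac{7424 + \left(7 - i \sqrt{3}\right)}{-15406 + 7754} = \frac{7431 - i \sqrt{3}}{-7652} = \left(7431 - i \sqrt{3}\right) \left(- \frac{1}{7652}\right) = - \frac{7431}{7652} + \frac{i \sqrt{3}}{7652} \approx -0.97112 + 0.00022635 i$)
$\left(f + 14944\right) - M = \left(-17640 + 14944\right) - \left(- \frac{7431}{7652} + \frac{i \sqrt{3}}{7652}\right) = -2696 + \left(\frac{7431}{7652} - \frac{i \sqrt{3}}{7652}\right) = - \frac{20622361}{7652} - \frac{i \sqrt{3}}{7652}$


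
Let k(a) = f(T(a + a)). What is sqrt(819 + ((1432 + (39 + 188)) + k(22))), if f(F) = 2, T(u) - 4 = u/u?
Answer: 4*sqrt(155) ≈ 49.800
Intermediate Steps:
T(u) = 5 (T(u) = 4 + u/u = 4 + 1 = 5)
k(a) = 2
sqrt(819 + ((1432 + (39 + 188)) + k(22))) = sqrt(819 + ((1432 + (39 + 188)) + 2)) = sqrt(819 + ((1432 + 227) + 2)) = sqrt(819 + (1659 + 2)) = sqrt(819 + 1661) = sqrt(2480) = 4*sqrt(155)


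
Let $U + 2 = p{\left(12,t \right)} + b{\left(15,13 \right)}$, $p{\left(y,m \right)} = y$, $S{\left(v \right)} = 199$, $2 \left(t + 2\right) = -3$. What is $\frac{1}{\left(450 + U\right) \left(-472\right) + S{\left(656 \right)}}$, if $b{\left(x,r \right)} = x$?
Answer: $- \frac{1}{224001} \approx -4.4643 \cdot 10^{-6}$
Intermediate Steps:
$t = - \frac{7}{2}$ ($t = -2 + \frac{1}{2} \left(-3\right) = -2 - \frac{3}{2} = - \frac{7}{2} \approx -3.5$)
$U = 25$ ($U = -2 + \left(12 + 15\right) = -2 + 27 = 25$)
$\frac{1}{\left(450 + U\right) \left(-472\right) + S{\left(656 \right)}} = \frac{1}{\left(450 + 25\right) \left(-472\right) + 199} = \frac{1}{475 \left(-472\right) + 199} = \frac{1}{-224200 + 199} = \frac{1}{-224001} = - \frac{1}{224001}$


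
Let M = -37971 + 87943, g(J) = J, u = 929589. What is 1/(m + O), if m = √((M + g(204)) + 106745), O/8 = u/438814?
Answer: -271944444964/2513420527483331 + 48139431649*√156921/7540261582449993 ≈ 0.0024208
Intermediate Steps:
O = 3718356/219407 (O = 8*(929589/438814) = 3718356/219407 ≈ 16.947)
M = 49972
m = √156921 (m = √((49972 + 204) + 106745) = √(50176 + 106745) = √156921 ≈ 396.13)
1/(m + O) = 1/(√156921 + 3718356/219407) = 1/(3718356/219407 + √156921)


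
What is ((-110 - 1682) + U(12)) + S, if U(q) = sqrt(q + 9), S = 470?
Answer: -1322 + sqrt(21) ≈ -1317.4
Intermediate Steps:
U(q) = sqrt(9 + q)
((-110 - 1682) + U(12)) + S = ((-110 - 1682) + sqrt(9 + 12)) + 470 = (-1792 + sqrt(21)) + 470 = -1322 + sqrt(21)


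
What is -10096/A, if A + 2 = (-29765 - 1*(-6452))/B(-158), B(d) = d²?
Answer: 252036544/73241 ≈ 3441.2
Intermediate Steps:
A = -73241/24964 (A = -2 + (-29765 - 1*(-6452))/((-158)²) = -2 + (-29765 + 6452)/24964 = -2 - 23313*1/24964 = -2 - 23313/24964 = -73241/24964 ≈ -2.9339)
-10096/A = -10096/(-73241/24964) = -10096*(-24964/73241) = 252036544/73241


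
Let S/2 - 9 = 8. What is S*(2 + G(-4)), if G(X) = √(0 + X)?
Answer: 68 + 68*I ≈ 68.0 + 68.0*I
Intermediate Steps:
S = 34 (S = 18 + 2*8 = 18 + 16 = 34)
G(X) = √X
S*(2 + G(-4)) = 34*(2 + √(-4)) = 34*(2 + 2*I) = 68 + 68*I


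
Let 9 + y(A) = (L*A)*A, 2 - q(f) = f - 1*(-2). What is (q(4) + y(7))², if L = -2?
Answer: 12321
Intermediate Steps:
q(f) = -f (q(f) = 2 - (f - 1*(-2)) = 2 - (f + 2) = 2 - (2 + f) = 2 + (-2 - f) = -f)
y(A) = -9 - 2*A² (y(A) = -9 + (-2*A)*A = -9 - 2*A²)
(q(4) + y(7))² = (-1*4 + (-9 - 2*7²))² = (-4 + (-9 - 2*49))² = (-4 + (-9 - 98))² = (-4 - 107)² = (-111)² = 12321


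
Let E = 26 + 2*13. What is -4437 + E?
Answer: -4385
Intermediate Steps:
E = 52 (E = 26 + 26 = 52)
-4437 + E = -4437 + 52 = -4385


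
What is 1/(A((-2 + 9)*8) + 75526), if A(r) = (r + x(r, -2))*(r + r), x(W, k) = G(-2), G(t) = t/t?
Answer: 1/81910 ≈ 1.2209e-5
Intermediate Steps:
G(t) = 1
x(W, k) = 1
A(r) = 2*r*(1 + r) (A(r) = (r + 1)*(r + r) = (1 + r)*(2*r) = 2*r*(1 + r))
1/(A((-2 + 9)*8) + 75526) = 1/(2*((-2 + 9)*8)*(1 + (-2 + 9)*8) + 75526) = 1/(2*(7*8)*(1 + 7*8) + 75526) = 1/(2*56*(1 + 56) + 75526) = 1/(2*56*57 + 75526) = 1/(6384 + 75526) = 1/81910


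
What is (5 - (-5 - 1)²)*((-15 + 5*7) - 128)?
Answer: 3348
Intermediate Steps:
(5 - (-5 - 1)²)*((-15 + 5*7) - 128) = (5 - 1*(-6)²)*((-15 + 35) - 128) = (5 - 1*36)*(20 - 128) = (5 - 36)*(-108) = -31*(-108) = 3348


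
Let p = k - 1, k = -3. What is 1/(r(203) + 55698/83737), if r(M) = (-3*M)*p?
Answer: 83737/204039030 ≈ 0.00041040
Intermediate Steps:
p = -4 (p = -3 - 1 = -4)
r(M) = 12*M (r(M) = -3*M*(-4) = 12*M)
1/(r(203) + 55698/83737) = 1/(12*203 + 55698/83737) = 1/(2436 + 55698*(1/83737)) = 1/(2436 + 55698/83737) = 1/(204039030/83737) = 83737/204039030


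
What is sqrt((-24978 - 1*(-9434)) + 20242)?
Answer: 9*sqrt(58) ≈ 68.542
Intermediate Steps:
sqrt((-24978 - 1*(-9434)) + 20242) = sqrt((-24978 + 9434) + 20242) = sqrt(-15544 + 20242) = sqrt(4698) = 9*sqrt(58)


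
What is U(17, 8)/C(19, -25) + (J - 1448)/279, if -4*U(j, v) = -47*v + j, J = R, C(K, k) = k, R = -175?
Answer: -87487/9300 ≈ -9.4072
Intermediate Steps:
J = -175
U(j, v) = -j/4 + 47*v/4 (U(j, v) = -(-47*v + j)/4 = -(j - 47*v)/4 = -j/4 + 47*v/4)
U(17, 8)/C(19, -25) + (J - 1448)/279 = (-¼*17 + (47/4)*8)/(-25) + (-175 - 1448)/279 = (-17/4 + 94)*(-1/25) - 1623*1/279 = (359/4)*(-1/25) - 541/93 = -359/100 - 541/93 = -87487/9300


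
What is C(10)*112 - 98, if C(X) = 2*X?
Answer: 2142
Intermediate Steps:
C(10)*112 - 98 = (2*10)*112 - 98 = 20*112 - 98 = 2240 - 98 = 2142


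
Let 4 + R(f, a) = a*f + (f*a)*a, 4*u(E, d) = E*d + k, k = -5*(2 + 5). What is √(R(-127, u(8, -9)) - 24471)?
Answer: I*√1791267/4 ≈ 334.6*I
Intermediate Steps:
k = -35 (k = -5*7 = -35)
u(E, d) = -35/4 + E*d/4 (u(E, d) = (E*d - 35)/4 = (-35 + E*d)/4 = -35/4 + E*d/4)
R(f, a) = -4 + a*f + f*a² (R(f, a) = -4 + (a*f + (f*a)*a) = -4 + (a*f + (a*f)*a) = -4 + (a*f + f*a²) = -4 + a*f + f*a²)
√(R(-127, u(8, -9)) - 24471) = √((-4 + (-35/4 + (¼)*8*(-9))*(-127) - 127*(-35/4 + (¼)*8*(-9))²) - 24471) = √((-4 + (-35/4 - 18)*(-127) - 127*(-35/4 - 18)²) - 24471) = √((-4 - 107/4*(-127) - 127*(-107/4)²) - 24471) = √((-4 + 13589/4 - 127*11449/16) - 24471) = √((-4 + 13589/4 - 1454023/16) - 24471) = √(-1399731/16 - 24471) = √(-1791267/16) = I*√1791267/4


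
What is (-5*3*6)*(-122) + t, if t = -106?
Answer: 10874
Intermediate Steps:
(-5*3*6)*(-122) + t = (-5*3*6)*(-122) - 106 = -15*6*(-122) - 106 = -90*(-122) - 106 = 10980 - 106 = 10874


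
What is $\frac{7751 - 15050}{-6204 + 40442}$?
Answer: $- \frac{7299}{34238} \approx -0.21318$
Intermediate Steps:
$\frac{7751 - 15050}{-6204 + 40442} = - \frac{7299}{34238}$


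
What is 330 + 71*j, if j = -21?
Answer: -1161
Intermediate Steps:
330 + 71*j = 330 + 71*(-21) = 330 - 1491 = -1161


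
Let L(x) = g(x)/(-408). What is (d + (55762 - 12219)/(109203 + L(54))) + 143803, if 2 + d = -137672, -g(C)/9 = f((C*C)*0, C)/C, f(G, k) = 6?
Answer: 273094287969/44554825 ≈ 6129.4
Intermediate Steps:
g(C) = -54/C
L(x) = 9/(68*x) (L(x) = -54/x/(-408) = -54/x*(-1/408) = 9/(68*x))
d = -137674 (d = -2 - 137672 = -137674)
(d + (55762 - 12219)/(109203 + L(54))) + 143803 = (-137674 + (55762 - 12219)/(109203 + (9/68)/54)) + 143803 = (-137674 + 43543/(109203 + (9/68)*(1/54))) + 143803 = (-137674 + 43543/(109203 + 1/408)) + 143803 = (-137674 + 43543/(44554825/408)) + 143803 = (-137674 + 43543*(408/44554825)) + 143803 = (-137674 + 17765544/44554825) + 143803 = -6134023211506/44554825 + 143803 = 273094287969/44554825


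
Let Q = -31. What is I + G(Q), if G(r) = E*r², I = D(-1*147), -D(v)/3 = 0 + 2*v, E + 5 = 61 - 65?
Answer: -7767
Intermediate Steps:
E = -9 (E = -5 + (61 - 65) = -5 - 4 = -9)
D(v) = -6*v (D(v) = -3*(0 + 2*v) = -6*v)
I = 882 (I = -(-6)*147 = -6*(-147) = 882)
G(r) = -9*r²
I + G(Q) = 882 - 9*(-31)² = 882 - 9*961 = 882 - 8649 = -7767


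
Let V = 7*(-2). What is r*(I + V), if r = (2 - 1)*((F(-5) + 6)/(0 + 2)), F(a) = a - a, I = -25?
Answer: -117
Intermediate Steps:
F(a) = 0
V = -14
r = 3 (r = (2 - 1)*((0 + 6)/(0 + 2)) = 1*(6/2) = 1*(6*(½)) = 1*3 = 3)
r*(I + V) = 3*(-25 - 14) = 3*(-39) = -117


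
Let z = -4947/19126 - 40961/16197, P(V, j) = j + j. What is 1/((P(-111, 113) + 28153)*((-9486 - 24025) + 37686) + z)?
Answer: 309783822/36703906614399505 ≈ 8.4401e-9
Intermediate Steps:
P(V, j) = 2*j
z = -863546645/309783822 (z = -4947*1/19126 - 40961*1/16197 = -4947/19126 - 40961/16197 = -863546645/309783822 ≈ -2.7876)
1/((P(-111, 113) + 28153)*((-9486 - 24025) + 37686) + z) = 1/((2*113 + 28153)*((-9486 - 24025) + 37686) - 863546645/309783822) = 1/((226 + 28153)*(-33511 + 37686) - 863546645/309783822) = 1/(28379*4175 - 863546645/309783822) = 1/(118482325 - 863546645/309783822) = 1/(36703906614399505/309783822) = 309783822/36703906614399505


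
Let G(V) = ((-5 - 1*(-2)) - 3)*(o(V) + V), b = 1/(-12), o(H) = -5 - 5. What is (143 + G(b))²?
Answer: 165649/4 ≈ 41412.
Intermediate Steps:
o(H) = -10
b = -1/12 ≈ -0.083333
G(V) = 60 - 6*V (G(V) = ((-5 - 1*(-2)) - 3)*(-10 + V) = ((-5 + 2) - 3)*(-10 + V) = (-3 - 3)*(-10 + V) = -6*(-10 + V) = 60 - 6*V)
(143 + G(b))² = (143 + (60 - 6*(-1/12)))² = (143 + (60 + ½))² = (143 + 121/2)² = (407/2)² = 165649/4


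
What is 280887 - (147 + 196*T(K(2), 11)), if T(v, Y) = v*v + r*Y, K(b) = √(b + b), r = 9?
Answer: 260552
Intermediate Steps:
K(b) = √2*√b (K(b) = √(2*b) = √2*√b)
T(v, Y) = v² + 9*Y (T(v, Y) = v*v + 9*Y = v² + 9*Y)
280887 - (147 + 196*T(K(2), 11)) = 280887 - (147 + 196*((√2*√2)² + 9*11)) = 280887 - (147 + 196*(2² + 99)) = 280887 - (147 + 196*(4 + 99)) = 280887 - (147 + 196*103) = 280887 - (147 + 20188) = 280887 - 1*20335 = 280887 - 20335 = 260552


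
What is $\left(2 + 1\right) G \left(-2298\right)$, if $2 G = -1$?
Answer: $3447$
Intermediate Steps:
$G = - \frac{1}{2}$ ($G = \frac{1}{2} \left(-1\right) = - \frac{1}{2} \approx -0.5$)
$\left(2 + 1\right) G \left(-2298\right) = \left(2 + 1\right) \left(- \frac{1}{2}\right) \left(-2298\right) = 3 \left(- \frac{1}{2}\right) \left(-2298\right) = \left(- \frac{3}{2}\right) \left(-2298\right) = 3447$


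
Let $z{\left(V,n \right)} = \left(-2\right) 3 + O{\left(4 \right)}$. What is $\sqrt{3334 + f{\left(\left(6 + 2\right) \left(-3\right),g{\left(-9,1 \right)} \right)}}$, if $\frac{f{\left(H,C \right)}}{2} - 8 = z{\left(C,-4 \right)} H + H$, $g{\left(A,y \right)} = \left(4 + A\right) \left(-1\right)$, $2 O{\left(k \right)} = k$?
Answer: $\sqrt{3494} \approx 59.11$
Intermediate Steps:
$O{\left(k \right)} = \frac{k}{2}$
$g{\left(A,y \right)} = -4 - A$
$z{\left(V,n \right)} = -4$ ($z{\left(V,n \right)} = \left(-2\right) 3 + \frac{1}{2} \cdot 4 = -6 + 2 = -4$)
$f{\left(H,C \right)} = 16 - 6 H$ ($f{\left(H,C \right)} = 16 + 2 \left(- 4 H + H\right) = 16 + 2 \left(- 3 H\right) = 16 - 6 H$)
$\sqrt{3334 + f{\left(\left(6 + 2\right) \left(-3\right),g{\left(-9,1 \right)} \right)}} = \sqrt{3334 - \left(-16 + 6 \left(6 + 2\right) \left(-3\right)\right)} = \sqrt{3334 - \left(-16 + 6 \cdot 8 \left(-3\right)\right)} = \sqrt{3334 + \left(16 - -144\right)} = \sqrt{3334 + \left(16 + 144\right)} = \sqrt{3334 + 160} = \sqrt{3494}$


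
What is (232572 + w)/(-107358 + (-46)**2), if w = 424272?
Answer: -328422/52621 ≈ -6.2413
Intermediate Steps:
(232572 + w)/(-107358 + (-46)**2) = (232572 + 424272)/(-107358 + (-46)**2) = 656844/(-107358 + 2116) = 656844/(-105242) = 656844*(-1/105242) = -328422/52621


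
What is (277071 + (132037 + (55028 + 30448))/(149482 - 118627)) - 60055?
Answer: 6696246193/30855 ≈ 2.1702e+5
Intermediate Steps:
(277071 + (132037 + (55028 + 30448))/(149482 - 118627)) - 60055 = (277071 + (132037 + 85476)/30855) - 60055 = (277071 + 217513*(1/30855)) - 60055 = (277071 + 217513/30855) - 60055 = 8549243218/30855 - 60055 = 6696246193/30855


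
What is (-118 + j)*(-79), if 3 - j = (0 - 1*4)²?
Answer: 10349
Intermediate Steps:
j = -13 (j = 3 - (0 - 1*4)² = 3 - (0 - 4)² = 3 - 1*(-4)² = 3 - 1*16 = 3 - 16 = -13)
(-118 + j)*(-79) = (-118 - 13)*(-79) = -131*(-79) = 10349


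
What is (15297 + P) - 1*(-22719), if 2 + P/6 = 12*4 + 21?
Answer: 38418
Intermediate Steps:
P = 402 (P = -12 + 6*(12*4 + 21) = -12 + 6*(48 + 21) = -12 + 6*69 = -12 + 414 = 402)
(15297 + P) - 1*(-22719) = (15297 + 402) - 1*(-22719) = 15699 + 22719 = 38418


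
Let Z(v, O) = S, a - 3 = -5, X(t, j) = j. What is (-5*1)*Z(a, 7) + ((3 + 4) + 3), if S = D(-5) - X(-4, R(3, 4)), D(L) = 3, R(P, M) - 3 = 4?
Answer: 30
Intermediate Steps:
R(P, M) = 7 (R(P, M) = 3 + 4 = 7)
a = -2 (a = 3 - 5 = -2)
S = -4 (S = 3 - 1*7 = 3 - 7 = -4)
Z(v, O) = -4
(-5*1)*Z(a, 7) + ((3 + 4) + 3) = -5*1*(-4) + ((3 + 4) + 3) = -5*(-4) + (7 + 3) = 20 + 10 = 30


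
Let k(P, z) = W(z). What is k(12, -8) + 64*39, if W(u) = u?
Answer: 2488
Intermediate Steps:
k(P, z) = z
k(12, -8) + 64*39 = -8 + 64*39 = -8 + 2496 = 2488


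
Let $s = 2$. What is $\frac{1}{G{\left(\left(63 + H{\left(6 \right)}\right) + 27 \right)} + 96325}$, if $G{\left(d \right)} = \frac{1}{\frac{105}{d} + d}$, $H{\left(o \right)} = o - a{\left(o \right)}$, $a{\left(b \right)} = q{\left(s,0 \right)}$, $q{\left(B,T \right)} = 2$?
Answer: $\frac{8941}{861241919} \approx 1.0382 \cdot 10^{-5}$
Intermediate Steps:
$a{\left(b \right)} = 2$
$H{\left(o \right)} = -2 + o$ ($H{\left(o \right)} = o - 2 = -2 + o$)
$G{\left(d \right)} = \frac{1}{d + \frac{105}{d}}$
$\frac{1}{G{\left(\left(63 + H{\left(6 \right)}\right) + 27 \right)} + 96325} = \frac{1}{\frac{\left(63 + \left(-2 + 6\right)\right) + 27}{105 + \left(\left(63 + \left(-2 + 6\right)\right) + 27\right)^{2}} + 96325} = \frac{1}{\frac{\left(63 + 4\right) + 27}{105 + \left(\left(63 + 4\right) + 27\right)^{2}} + 96325} = \frac{1}{\frac{67 + 27}{105 + \left(67 + 27\right)^{2}} + 96325} = \frac{1}{\frac{94}{105 + 94^{2}} + 96325} = \frac{1}{\frac{94}{105 + 8836} + 96325} = \frac{1}{\frac{94}{8941} + 96325} = \frac{1}{\frac{861241919}{8941}} = \frac{8941}{861241919}$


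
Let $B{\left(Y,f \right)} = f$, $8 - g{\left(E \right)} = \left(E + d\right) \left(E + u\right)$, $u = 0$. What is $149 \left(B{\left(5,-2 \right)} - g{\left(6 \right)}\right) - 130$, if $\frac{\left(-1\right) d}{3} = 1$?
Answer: $1062$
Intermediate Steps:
$d = -3$ ($d = \left(-3\right) 1 = -3$)
$g{\left(E \right)} = 8 - E \left(-3 + E\right)$ ($g{\left(E \right)} = 8 - \left(E - 3\right) \left(E + 0\right) = 8 - \left(-3 + E\right) E = 8 - E \left(-3 + E\right)$)
$149 \left(B{\left(5,-2 \right)} - g{\left(6 \right)}\right) - 130 = 149 \left(-2 - \left(8 - 6^{2} + 3 \cdot 6\right)\right) - 130 = 149 \left(-2 - \left(8 - 36 + 18\right)\right) - 130 = 149 \left(-2 - -10\right) - 130 = 149 \left(-2 + 10\right) - 130 = 149 \cdot 8 - 130 = 1192 - 130 = 1062$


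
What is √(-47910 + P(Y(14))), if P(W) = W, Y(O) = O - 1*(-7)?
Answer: 3*I*√5321 ≈ 218.84*I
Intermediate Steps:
Y(O) = 7 + O (Y(O) = O + 7 = 7 + O)
√(-47910 + P(Y(14))) = √(-47910 + (7 + 14)) = √(-47910 + 21) = √(-47889) = 3*I*√5321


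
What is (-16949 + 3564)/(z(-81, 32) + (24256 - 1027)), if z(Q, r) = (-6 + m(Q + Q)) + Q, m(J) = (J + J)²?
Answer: -13385/128118 ≈ -0.10447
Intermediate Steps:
m(J) = 4*J² (m(J) = (2*J)² = 4*J²)
z(Q, r) = -6 + Q + 16*Q² (z(Q, r) = (-6 + 4*(Q + Q)²) + Q = (-6 + 4*(2*Q)²) + Q = (-6 + 4*(4*Q²)) + Q = (-6 + 16*Q²) + Q = -6 + Q + 16*Q²)
(-16949 + 3564)/(z(-81, 32) + (24256 - 1027)) = (-16949 + 3564)/((-6 - 81 + 16*(-81)²) + (24256 - 1027)) = -13385/((-6 - 81 + 16*6561) + 23229) = -13385/((-6 - 81 + 104976) + 23229) = -13385/(104889 + 23229) = -13385/128118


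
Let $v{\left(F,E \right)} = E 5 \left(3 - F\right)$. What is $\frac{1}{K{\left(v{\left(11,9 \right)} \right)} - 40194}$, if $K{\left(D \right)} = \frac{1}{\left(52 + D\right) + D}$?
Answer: $- \frac{668}{26849593} \approx -2.4879 \cdot 10^{-5}$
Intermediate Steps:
$v{\left(F,E \right)} = 5 E \left(3 - F\right)$
$K{\left(D \right)} = \frac{1}{52 + 2 D}$
$\frac{1}{K{\left(v{\left(11,9 \right)} \right)} - 40194} = \frac{1}{\frac{1}{2 \left(26 + 5 \cdot 9 \left(3 - 11\right)\right)} - 40194} = \frac{1}{\frac{1}{2 \left(26 + 5 \cdot 9 \left(-8\right)\right)} - 40194} = \frac{1}{\frac{1}{2 \left(26 - 360\right)} - 40194} = \frac{1}{\frac{1}{2 \left(-334\right)} - 40194} = \frac{1}{\frac{1}{2} \left(- \frac{1}{334}\right) - 40194} = \frac{1}{- \frac{1}{668} - 40194} = \frac{1}{- \frac{26849593}{668}} = - \frac{668}{26849593}$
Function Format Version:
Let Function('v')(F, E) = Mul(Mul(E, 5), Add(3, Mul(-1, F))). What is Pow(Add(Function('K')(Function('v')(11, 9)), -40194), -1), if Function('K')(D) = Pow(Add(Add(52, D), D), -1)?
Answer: Rational(-668, 26849593) ≈ -2.4879e-5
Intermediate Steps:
Function('v')(F, E) = Mul(5, E, Add(3, Mul(-1, F))) (Function('v')(F, E) = Mul(Mul(5, E), Add(3, Mul(-1, F))) = Mul(5, E, Add(3, Mul(-1, F))))
Function('K')(D) = Pow(Add(52, Mul(2, D)), -1)
Pow(Add(Function('K')(Function('v')(11, 9)), -40194), -1) = Pow(Add(Mul(Rational(1, 2), Pow(Add(26, Mul(5, 9, Add(3, Mul(-1, 11)))), -1)), -40194), -1) = Pow(Add(Mul(Rational(1, 2), Pow(Add(26, Mul(5, 9, Add(3, -11))), -1)), -40194), -1) = Pow(Add(Mul(Rational(1, 2), Pow(Add(26, Mul(5, 9, -8)), -1)), -40194), -1) = Pow(Add(Mul(Rational(1, 2), Pow(Add(26, -360), -1)), -40194), -1) = Pow(Add(Mul(Rational(1, 2), Pow(-334, -1)), -40194), -1) = Pow(Add(Mul(Rational(1, 2), Rational(-1, 334)), -40194), -1) = Pow(Add(Rational(-1, 668), -40194), -1) = Pow(Rational(-26849593, 668), -1) = Rational(-668, 26849593)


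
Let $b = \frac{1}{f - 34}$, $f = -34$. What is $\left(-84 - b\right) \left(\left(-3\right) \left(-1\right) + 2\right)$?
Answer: $- \frac{28555}{68} \approx -419.93$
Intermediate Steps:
$b = - \frac{1}{68}$ ($b = \frac{1}{-34 - 34} = \frac{1}{-68} = - \frac{1}{68} \approx -0.014706$)
$\left(-84 - b\right) \left(\left(-3\right) \left(-1\right) + 2\right) = \left(-84 - - \frac{1}{68}\right) \left(\left(-3\right) \left(-1\right) + 2\right) = \left(-84 + \frac{1}{68}\right) \left(3 + 2\right) = \left(- \frac{5711}{68}\right) 5 = - \frac{28555}{68}$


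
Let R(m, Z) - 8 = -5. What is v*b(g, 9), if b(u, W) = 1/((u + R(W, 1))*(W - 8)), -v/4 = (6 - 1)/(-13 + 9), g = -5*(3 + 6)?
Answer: -5/42 ≈ -0.11905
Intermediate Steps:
R(m, Z) = 3 (R(m, Z) = 8 - 5 = 3)
g = -45 (g = -5*9 = -45)
v = 5 (v = -4*(6 - 1)/(-13 + 9) = -20/(-4) = -20*(-1)/4 = -4*(-5/4) = 5)
b(u, W) = 1/((-8 + W)*(3 + u)) (b(u, W) = 1/((u + 3)*(W - 8)) = 1/((3 + u)*(-8 + W)) = 1/((-8 + W)*(3 + u)))
v*b(g, 9) = 5/(-24 - 8*(-45) + 3*9 + 9*(-45)) = 5/(-24 + 360 + 27 - 405) = 5/(-42) = 5*(-1/42) = -5/42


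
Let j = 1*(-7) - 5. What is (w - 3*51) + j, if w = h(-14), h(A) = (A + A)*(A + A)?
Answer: 619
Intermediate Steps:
h(A) = 4*A**2 (h(A) = (2*A)*(2*A) = 4*A**2)
j = -12 (j = -7 - 5 = -12)
w = 784 (w = 4*(-14)**2 = 4*196 = 784)
(w - 3*51) + j = (784 - 3*51) - 12 = (784 - 153) - 12 = 631 - 12 = 619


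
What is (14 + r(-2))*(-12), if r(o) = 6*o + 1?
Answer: -36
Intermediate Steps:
r(o) = 1 + 6*o
(14 + r(-2))*(-12) = (14 + (1 + 6*(-2)))*(-12) = (14 + (1 - 12))*(-12) = (14 - 11)*(-12) = 3*(-12) = -36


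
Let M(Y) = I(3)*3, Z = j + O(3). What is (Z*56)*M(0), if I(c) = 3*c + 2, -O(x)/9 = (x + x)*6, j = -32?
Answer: -657888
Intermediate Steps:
O(x) = -108*x (O(x) = -9*(x + x)*6 = -9*2*x*6 = -108*x)
I(c) = 2 + 3*c
Z = -356 (Z = -32 - 108*3 = -32 - 324 = -356)
M(Y) = 33 (M(Y) = (2 + 3*3)*3 = (2 + 9)*3 = 11*3 = 33)
(Z*56)*M(0) = -356*56*33 = -19936*33 = -657888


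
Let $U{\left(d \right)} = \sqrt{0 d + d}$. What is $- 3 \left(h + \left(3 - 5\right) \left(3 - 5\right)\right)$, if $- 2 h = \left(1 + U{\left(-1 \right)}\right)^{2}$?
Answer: $-12 + 3 i \approx -12.0 + 3.0 i$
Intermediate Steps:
$U{\left(d \right)} = \sqrt{d}$ ($U{\left(d \right)} = \sqrt{0 + d} = \sqrt{d}$)
$h = - \frac{\left(1 + i\right)^{2}}{2}$ ($h = - \frac{\left(1 + \sqrt{-1}\right)^{2}}{2} = - \frac{\left(1 + i\right)^{2}}{2} \approx - 1.0 i$)
$- 3 \left(h + \left(3 - 5\right) \left(3 - 5\right)\right) = - 3 \left(- i + \left(3 - 5\right) \left(3 - 5\right)\right) = - 3 \left(- i - -4\right) = - 3 \left(- i + 4\right) = - 3 \left(4 - i\right) = -12 + 3 i$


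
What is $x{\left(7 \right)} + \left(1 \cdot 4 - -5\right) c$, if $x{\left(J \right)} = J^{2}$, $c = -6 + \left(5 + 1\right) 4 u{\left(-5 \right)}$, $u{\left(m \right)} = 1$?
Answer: $211$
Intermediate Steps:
$c = 18$ ($c = -6 + \left(5 + 1\right) 4 \cdot 1 = -6 + 6 \cdot 4 \cdot 1 = -6 + 24 \cdot 1 = -6 + 24 = 18$)
$x{\left(7 \right)} + \left(1 \cdot 4 - -5\right) c = 7^{2} + \left(1 \cdot 4 - -5\right) 18 = 49 + \left(4 + 5\right) 18 = 49 + 9 \cdot 18 = 49 + 162 = 211$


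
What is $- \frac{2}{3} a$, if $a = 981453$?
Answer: $-654302$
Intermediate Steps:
$- \frac{2}{3} a = - \frac{2}{3} \cdot 981453 = \left(-2\right) \frac{1}{3} \cdot 981453 = \left(- \frac{2}{3}\right) 981453 = -654302$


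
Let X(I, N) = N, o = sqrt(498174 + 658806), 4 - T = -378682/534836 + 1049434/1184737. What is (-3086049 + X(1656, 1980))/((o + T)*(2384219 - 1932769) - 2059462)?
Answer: -25841730165382174806305773728395217/5917116858963381736361411633081535194159 - 69876142910768964544350422146908900*sqrt(289245)/5917116858963381736361411633081535194159 ≈ -0.0063555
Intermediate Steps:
T = 1210961743169/316819999066 (T = 4 - (-378682/534836 + 1049434/1184737) = 4 - (-378682*1/534836 + 1049434*(1/1184737)) = 4 - (-189341/267418 + 1049434/1184737) = 4 - 1*56318253095/316819999066 = 4 - 56318253095/316819999066 = 1210961743169/316819999066 ≈ 3.8222)
o = 2*sqrt(289245) (o = sqrt(1156980) = 2*sqrt(289245) ≈ 1075.6)
(-3086049 + X(1656, 1980))/((o + T)*(2384219 - 1932769) - 2059462) = (-3086049 + 1980)/((2*sqrt(289245) + 1210961743169/316819999066)*(2384219 - 1932769) - 2059462) = -3084069/((1210961743169/316819999066 + 2*sqrt(289245))*451450 - 2059462) = -3084069/((273344339476822525/158409999533 + 902900*sqrt(289245)) - 2059462) = -3084069/(-52895034981408721/158409999533 + 902900*sqrt(289245))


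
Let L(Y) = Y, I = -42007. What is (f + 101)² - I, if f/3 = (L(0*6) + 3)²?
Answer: 58391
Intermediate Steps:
f = 27 (f = 3*(0*6 + 3)² = 3*(0 + 3)² = 3*3² = 3*9 = 27)
(f + 101)² - I = (27 + 101)² - 1*(-42007) = 128² + 42007 = 16384 + 42007 = 58391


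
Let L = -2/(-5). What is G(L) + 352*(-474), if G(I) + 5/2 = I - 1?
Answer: -1668511/10 ≈ -1.6685e+5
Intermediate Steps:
L = ⅖ (L = -2*(-⅕) = ⅖ ≈ 0.40000)
G(I) = -7/2 + I (G(I) = -5/2 + (I - 1) = -5/2 + (-1 + I) = -7/2 + I)
G(L) + 352*(-474) = (-7/2 + ⅖) + 352*(-474) = -31/10 - 166848 = -1668511/10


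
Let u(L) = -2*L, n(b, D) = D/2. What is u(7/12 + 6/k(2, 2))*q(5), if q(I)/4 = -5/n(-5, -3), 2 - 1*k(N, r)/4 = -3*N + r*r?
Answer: -230/9 ≈ -25.556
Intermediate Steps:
k(N, r) = 8 - 4*r² + 12*N (k(N, r) = 8 - 4*(-3*N + r*r) = 8 - 4*(-3*N + r²) = 8 - 4*(r² - 3*N) = 8 + (-4*r² + 12*N) = 8 - 4*r² + 12*N)
n(b, D) = D/2 (n(b, D) = D*(½) = D/2)
q(I) = 40/3 (q(I) = 4*(-5/((½)*(-3))) = 4*(-5/(-3/2)) = 4*(-5*(-⅔)) = 4*(10/3) = 40/3)
u(7/12 + 6/k(2, 2))*q(5) = -2*(7/12 + 6/(8 - 4*2² + 12*2))*(40/3) = -2*(7*(1/12) + 6/(8 - 4*4 + 24))*(40/3) = -2*(7/12 + 6/(8 - 16 + 24))*(40/3) = -2*(7/12 + 6/16)*(40/3) = -2*(7/12 + 6*(1/16))*(40/3) = -2*(7/12 + 3/8)*(40/3) = -2*23/24*(40/3) = -23/12*40/3 = -230/9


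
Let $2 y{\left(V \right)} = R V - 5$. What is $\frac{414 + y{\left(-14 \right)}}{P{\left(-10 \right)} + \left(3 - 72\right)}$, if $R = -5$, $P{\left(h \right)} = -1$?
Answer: $- \frac{893}{140} \approx -6.3786$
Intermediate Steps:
$y{\left(V \right)} = - \frac{5}{2} - \frac{5 V}{2}$ ($y{\left(V \right)} = \frac{- 5 V - 5}{2} = \frac{-5 - 5 V}{2} = - \frac{5}{2} - \frac{5 V}{2}$)
$\frac{414 + y{\left(-14 \right)}}{P{\left(-10 \right)} + \left(3 - 72\right)} = \frac{414 - - \frac{65}{2}}{-1 + \left(3 - 72\right)} = \frac{414 + \left(- \frac{5}{2} + 35\right)}{-1 + \left(3 - 72\right)} = \frac{414 + \frac{65}{2}}{-1 - 69} = \frac{893}{2 \left(-70\right)} = \frac{893}{2} \left(- \frac{1}{70}\right) = - \frac{893}{140}$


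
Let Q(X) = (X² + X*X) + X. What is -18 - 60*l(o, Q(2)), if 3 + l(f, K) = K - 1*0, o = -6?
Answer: -438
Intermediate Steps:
Q(X) = X + 2*X² (Q(X) = (X² + X²) + X = 2*X² + X = X + 2*X²)
l(f, K) = -3 + K (l(f, K) = -3 + (K - 1*0) = -3 + (K + 0) = -3 + K)
-18 - 60*l(o, Q(2)) = -18 - 60*(-3 + 2*(1 + 2*2)) = -18 - 60*(-3 + 2*(1 + 4)) = -18 - 60*(-3 + 2*5) = -18 - 60*(-3 + 10) = -18 - 60*7 = -18 - 420 = -438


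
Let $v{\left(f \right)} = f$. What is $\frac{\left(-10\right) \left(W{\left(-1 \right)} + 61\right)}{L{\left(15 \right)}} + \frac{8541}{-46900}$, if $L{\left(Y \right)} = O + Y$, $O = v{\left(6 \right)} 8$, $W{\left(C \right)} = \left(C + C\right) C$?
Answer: $- \frac{477541}{46900} \approx -10.182$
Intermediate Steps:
$W{\left(C \right)} = 2 C^{2}$ ($W{\left(C \right)} = 2 C C = 2 C^{2}$)
$O = 48$ ($O = 6 \cdot 8 = 48$)
$L{\left(Y \right)} = 48 + Y$
$\frac{\left(-10\right) \left(W{\left(-1 \right)} + 61\right)}{L{\left(15 \right)}} + \frac{8541}{-46900} = \frac{\left(-10\right) \left(2 \left(-1\right)^{2} + 61\right)}{48 + 15} + \frac{8541}{-46900} = \frac{\left(-10\right) \left(2 \cdot 1 + 61\right)}{63} + 8541 \left(- \frac{1}{46900}\right) = - 10 \left(2 + 61\right) \frac{1}{63} - \frac{8541}{46900} = \left(-10\right) 63 \cdot \frac{1}{63} - \frac{8541}{46900} = \left(-630\right) \frac{1}{63} - \frac{8541}{46900} = -10 - \frac{8541}{46900} = - \frac{477541}{46900}$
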